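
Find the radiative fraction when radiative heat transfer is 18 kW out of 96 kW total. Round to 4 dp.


f_rad = Q_rad / Q_total
f_rad = 18 / 96 = 0.1875


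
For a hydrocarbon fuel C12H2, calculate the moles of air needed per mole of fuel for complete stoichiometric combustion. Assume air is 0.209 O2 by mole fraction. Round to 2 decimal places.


Balanced combustion: C12H2 + 12.5 O2 -> 12 CO2 + 1 H2O
O2 needed = C + H/4 = 12 + 2/4 = 12.50 moles
Air moles = O2 / 0.209 = 12.50 / 0.209 = 59.81 moles air


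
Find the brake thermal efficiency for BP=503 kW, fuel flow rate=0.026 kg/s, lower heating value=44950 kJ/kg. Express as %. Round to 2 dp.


eta_BTE = (BP / (mf * LHV)) * 100
Denominator = 0.026 * 44950 = 1168.7000 kW
eta_BTE = (503 / 1168.7000) * 100 = 43.04%


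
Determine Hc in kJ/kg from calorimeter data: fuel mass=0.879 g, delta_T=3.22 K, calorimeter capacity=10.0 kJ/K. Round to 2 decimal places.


Hc = C_cal * delta_T / m_fuel
Q_released = 10.0 * 3.22 = 32.2000 kJ
m_fuel = 0.879 g = 0.879/1000 kg = 0.000879 kg
Hc = 32.2000 / 0.000879 = 36632.54 kJ/kg


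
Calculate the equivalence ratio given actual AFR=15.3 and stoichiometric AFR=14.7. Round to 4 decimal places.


phi = AFR_stoich / AFR_actual
phi = 14.7 / 15.3 = 0.9608


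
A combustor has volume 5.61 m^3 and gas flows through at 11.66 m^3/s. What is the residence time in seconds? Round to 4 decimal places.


tau = V / Q_flow
tau = 5.61 / 11.66 = 0.4811 s


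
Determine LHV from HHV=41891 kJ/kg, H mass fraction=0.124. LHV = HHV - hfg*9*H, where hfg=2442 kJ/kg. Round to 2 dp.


LHV = HHV - hfg * 9 * H
Water correction = 2442 * 9 * 0.124 = 2725.272 kJ/kg
LHV = 41891 - 2725.272 = 39165.73 kJ/kg


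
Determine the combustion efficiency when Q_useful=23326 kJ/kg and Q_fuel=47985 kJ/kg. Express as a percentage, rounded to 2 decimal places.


Efficiency = (Q_useful / Q_fuel) * 100
Efficiency = (23326 / 47985) * 100
Efficiency = 0.4861 * 100 = 48.61%


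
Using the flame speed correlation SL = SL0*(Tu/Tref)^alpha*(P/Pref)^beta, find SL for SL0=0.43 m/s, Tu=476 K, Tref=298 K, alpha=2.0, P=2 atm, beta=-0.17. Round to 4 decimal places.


SL = SL0 * (Tu/Tref)^alpha * (P/Pref)^beta
T ratio = 476/298 = 1.59731544
(T ratio)^alpha = 1.59731544^2.0 = 2.551417
(P/Pref)^beta = 2^(-0.17) = 0.888843
SL = 0.43 * 2.551417 * 0.888843 = 0.9752 m/s


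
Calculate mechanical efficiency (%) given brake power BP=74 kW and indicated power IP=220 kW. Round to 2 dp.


eta_mech = (BP / IP) * 100
Ratio = 74 / 220 = 0.3364
eta_mech = 0.3364 * 100 = 33.64%


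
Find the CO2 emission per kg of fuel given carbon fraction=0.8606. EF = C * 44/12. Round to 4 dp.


EF = C_frac * (M_CO2 / M_C)
EF = 0.8606 * (44/12)
EF = 0.8606 * 3.666667 = 3.1555 kg_CO2/kg_fuel


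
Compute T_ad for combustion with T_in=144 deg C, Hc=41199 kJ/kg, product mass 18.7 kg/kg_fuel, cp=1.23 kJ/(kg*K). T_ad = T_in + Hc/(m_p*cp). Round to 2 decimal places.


T_ad = T_in + Hc / (m_p * cp)
Denominator = 18.7 * 1.23 = 23.0010
Temperature rise = 41199 / 23.0010 = 1791.18 K
T_ad = 144 + 1791.18 = 1935.18 deg C


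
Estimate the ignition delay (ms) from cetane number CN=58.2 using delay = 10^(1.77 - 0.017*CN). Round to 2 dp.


delay = 10^(1.77 - 0.017*CN)
Exponent = 1.77 - 0.017*58.2 = 0.7806
delay = 10^0.7806 = 6.03 ms


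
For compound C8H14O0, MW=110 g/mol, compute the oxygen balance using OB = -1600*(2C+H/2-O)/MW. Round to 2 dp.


OB = -1600 * (2C + H/2 - O) / MW
Inner = 2*8 + 14/2 - 0 = 23.00
OB = -1600 * 23.00 / 110 = -334.55%


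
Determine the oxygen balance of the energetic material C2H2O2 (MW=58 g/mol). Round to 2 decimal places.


OB = -1600 * (2C + H/2 - O) / MW
Inner = 2*2 + 2/2 - 2 = 3.00
OB = -1600 * 3.00 / 58 = -82.76%


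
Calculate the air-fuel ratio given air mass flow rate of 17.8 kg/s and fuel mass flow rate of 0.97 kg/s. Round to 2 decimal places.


AFR = m_air / m_fuel
AFR = 17.8 / 0.97 = 18.35


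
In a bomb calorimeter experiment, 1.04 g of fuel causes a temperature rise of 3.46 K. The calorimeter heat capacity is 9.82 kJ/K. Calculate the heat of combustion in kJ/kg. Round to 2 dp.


Hc = C_cal * delta_T / m_fuel
Q_released = 9.82 * 3.46 = 33.9772 kJ
m_fuel = 1.04 g = 1.04/1000 kg = 0.001040 kg
Hc = 33.9772 / 0.001040 = 32670.38 kJ/kg


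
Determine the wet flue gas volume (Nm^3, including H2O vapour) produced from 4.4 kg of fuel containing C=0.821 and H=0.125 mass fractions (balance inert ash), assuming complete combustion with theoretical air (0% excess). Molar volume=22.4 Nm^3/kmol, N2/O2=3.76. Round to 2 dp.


Per kg fuel: CO2 = (C/12 kmol)*22.4 = (0.821/12)*22.4 = 1.53253 Nm^3
Per kg fuel: H2O = (H/2 kmol)*22.4 = (0.125/2)*22.4 = 1.40000 Nm^3
O2 needed per kg fuel = C/12 + H/4 = 0.821/12 + 0.125/4 = 0.09966667 kmol
Per kg fuel: N2 = O2*3.76*22.4 = 0.09966667*3.76*22.4 = 8.39433 Nm^3
Total per kg = 1.53253 + 1.40000 + 8.39433 = 11.32686 Nm^3
Total = 11.32686 * 4.4 = 49.84 Nm^3


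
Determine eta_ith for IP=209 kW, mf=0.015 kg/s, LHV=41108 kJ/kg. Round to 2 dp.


eta_ith = (IP / (mf * LHV)) * 100
Denominator = 0.015 * 41108 = 616.6200 kW
eta_ith = (209 / 616.6200) * 100 = 33.89%


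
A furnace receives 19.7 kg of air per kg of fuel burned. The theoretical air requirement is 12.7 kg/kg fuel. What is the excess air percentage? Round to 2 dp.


Excess air = actual - stoichiometric = 19.7 - 12.7 = 7.00 kg/kg fuel
Excess air % = (excess / stoich) * 100 = (7.00 / 12.7) * 100 = 55.12%


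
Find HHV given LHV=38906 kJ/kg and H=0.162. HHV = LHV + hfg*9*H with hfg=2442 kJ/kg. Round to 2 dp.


HHV = LHV + hfg * 9 * H
Water addition = 2442 * 9 * 0.162 = 3560.436 kJ/kg
HHV = 38906 + 3560.436 = 42466.44 kJ/kg


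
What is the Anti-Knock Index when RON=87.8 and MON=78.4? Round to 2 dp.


AKI = (RON + MON) / 2
AKI = (87.8 + 78.4) / 2
AKI = 166.2 / 2 = 83.10


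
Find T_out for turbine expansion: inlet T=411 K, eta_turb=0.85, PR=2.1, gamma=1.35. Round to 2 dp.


T_out = T_in * (1 - eta * (1 - PR^(-(gamma-1)/gamma)))
Exponent = -(1.35-1)/1.35 = -0.25925926
PR^exp = 2.1^(-0.25925926) = 0.82501466
Factor = 1 - 0.85*(1 - 0.82501466) = 0.85126246
T_out = 411 * 0.85126246 = 349.87 K


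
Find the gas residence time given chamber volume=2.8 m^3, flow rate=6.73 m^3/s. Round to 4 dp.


tau = V / Q_flow
tau = 2.8 / 6.73 = 0.4160 s


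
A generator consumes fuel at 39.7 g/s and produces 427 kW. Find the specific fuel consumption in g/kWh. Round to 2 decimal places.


SFC = (mf / BP) * 3600
Rate = 39.7 / 427 = 0.092974 g/(s*kW)
SFC = 0.092974 * 3600 = 334.71 g/kWh


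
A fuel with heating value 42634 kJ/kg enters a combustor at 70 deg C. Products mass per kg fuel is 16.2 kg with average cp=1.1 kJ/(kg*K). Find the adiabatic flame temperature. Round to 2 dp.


T_ad = T_in + Hc / (m_p * cp)
Denominator = 16.2 * 1.1 = 17.8200
Temperature rise = 42634 / 17.8200 = 2392.48 K
T_ad = 70 + 2392.48 = 2462.48 deg C


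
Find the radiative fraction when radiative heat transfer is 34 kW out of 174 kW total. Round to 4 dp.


f_rad = Q_rad / Q_total
f_rad = 34 / 174 = 0.1954


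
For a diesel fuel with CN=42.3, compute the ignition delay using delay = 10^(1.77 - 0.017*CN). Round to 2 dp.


delay = 10^(1.77 - 0.017*CN)
Exponent = 1.77 - 0.017*42.3 = 1.0509
delay = 10^1.0509 = 11.24 ms


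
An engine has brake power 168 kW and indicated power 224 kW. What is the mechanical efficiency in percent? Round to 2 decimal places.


eta_mech = (BP / IP) * 100
Ratio = 168 / 224 = 0.7500
eta_mech = 0.7500 * 100 = 75.00%


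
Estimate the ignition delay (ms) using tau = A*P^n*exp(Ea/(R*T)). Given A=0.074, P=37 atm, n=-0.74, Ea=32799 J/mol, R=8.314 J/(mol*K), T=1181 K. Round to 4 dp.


tau = A * P^n * exp(Ea/(R*T))
P^n = 37^(-0.74) = 0.06910838
Ea/(R*T) = 32799/(8.314*1181) = 3.340417
exp(Ea/(R*T)) = 28.230896
tau = 0.074 * 0.06910838 * 28.230896 = 0.1444 ms


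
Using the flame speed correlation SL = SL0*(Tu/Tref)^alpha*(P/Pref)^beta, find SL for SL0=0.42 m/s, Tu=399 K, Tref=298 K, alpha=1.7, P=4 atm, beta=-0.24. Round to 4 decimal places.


SL = SL0 * (Tu/Tref)^alpha * (P/Pref)^beta
T ratio = 399/298 = 1.33892617
(T ratio)^alpha = 1.33892617^1.7 = 1.642428
(P/Pref)^beta = 4^(-0.24) = 0.716978
SL = 0.42 * 1.642428 * 0.716978 = 0.4946 m/s


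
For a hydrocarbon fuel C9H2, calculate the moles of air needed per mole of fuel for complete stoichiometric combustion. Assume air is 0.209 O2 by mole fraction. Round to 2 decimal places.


Balanced combustion: C9H2 + 9.5 O2 -> 9 CO2 + 1 H2O
O2 needed = C + H/4 = 9 + 2/4 = 9.50 moles
Air moles = O2 / 0.209 = 9.50 / 0.209 = 45.45 moles air


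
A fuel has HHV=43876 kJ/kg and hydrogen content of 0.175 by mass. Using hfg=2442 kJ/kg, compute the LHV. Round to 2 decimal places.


LHV = HHV - hfg * 9 * H
Water correction = 2442 * 9 * 0.175 = 3846.150 kJ/kg
LHV = 43876 - 3846.150 = 40029.85 kJ/kg


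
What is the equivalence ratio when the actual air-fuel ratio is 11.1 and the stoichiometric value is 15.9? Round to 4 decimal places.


phi = AFR_stoich / AFR_actual
phi = 15.9 / 11.1 = 1.4324


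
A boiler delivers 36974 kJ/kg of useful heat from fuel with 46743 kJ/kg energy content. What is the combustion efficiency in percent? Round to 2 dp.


Efficiency = (Q_useful / Q_fuel) * 100
Efficiency = (36974 / 46743) * 100
Efficiency = 0.7910 * 100 = 79.10%


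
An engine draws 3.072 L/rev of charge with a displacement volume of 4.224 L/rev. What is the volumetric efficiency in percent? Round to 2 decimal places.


eta_v = (V_actual / V_disp) * 100
Ratio = 3.072 / 4.224 = 0.7273
eta_v = 0.7273 * 100 = 72.73%


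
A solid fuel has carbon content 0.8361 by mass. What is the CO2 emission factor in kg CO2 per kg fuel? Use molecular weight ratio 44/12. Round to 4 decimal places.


EF = C_frac * (M_CO2 / M_C)
EF = 0.8361 * (44/12)
EF = 0.8361 * 3.666667 = 3.0657 kg_CO2/kg_fuel


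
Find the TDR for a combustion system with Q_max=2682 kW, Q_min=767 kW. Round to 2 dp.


TDR = Q_max / Q_min
TDR = 2682 / 767 = 3.50


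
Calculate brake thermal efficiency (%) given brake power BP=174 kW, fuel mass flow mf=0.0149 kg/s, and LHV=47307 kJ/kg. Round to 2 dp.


eta_BTE = (BP / (mf * LHV)) * 100
Denominator = 0.0149 * 47307 = 704.8743 kW
eta_BTE = (174 / 704.8743) * 100 = 24.69%


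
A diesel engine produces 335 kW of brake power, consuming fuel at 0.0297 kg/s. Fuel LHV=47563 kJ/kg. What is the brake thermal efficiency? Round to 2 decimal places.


eta_BTE = (BP / (mf * LHV)) * 100
Denominator = 0.0297 * 47563 = 1412.6211 kW
eta_BTE = (335 / 1412.6211) * 100 = 23.71%


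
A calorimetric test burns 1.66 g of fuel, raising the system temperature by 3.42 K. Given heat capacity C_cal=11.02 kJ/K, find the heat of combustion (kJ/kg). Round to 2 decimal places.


Hc = C_cal * delta_T / m_fuel
Q_released = 11.02 * 3.42 = 37.6884 kJ
m_fuel = 1.66 g = 1.66/1000 kg = 0.001660 kg
Hc = 37.6884 / 0.001660 = 22703.86 kJ/kg


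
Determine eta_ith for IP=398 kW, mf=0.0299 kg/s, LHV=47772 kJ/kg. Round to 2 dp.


eta_ith = (IP / (mf * LHV)) * 100
Denominator = 0.0299 * 47772 = 1428.3828 kW
eta_ith = (398 / 1428.3828) * 100 = 27.86%


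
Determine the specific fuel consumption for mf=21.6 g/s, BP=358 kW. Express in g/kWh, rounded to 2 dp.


SFC = (mf / BP) * 3600
Rate = 21.6 / 358 = 0.060335 g/(s*kW)
SFC = 0.060335 * 3600 = 217.21 g/kWh


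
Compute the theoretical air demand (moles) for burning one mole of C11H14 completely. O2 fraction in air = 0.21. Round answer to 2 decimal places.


Balanced combustion: C11H14 + 14.5 O2 -> 11 CO2 + 7 H2O
O2 needed = C + H/4 = 11 + 14/4 = 14.50 moles
Air moles = O2 / 0.21 = 14.50 / 0.21 = 69.05 moles air


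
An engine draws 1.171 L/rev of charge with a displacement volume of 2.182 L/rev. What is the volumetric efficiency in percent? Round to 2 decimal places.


eta_v = (V_actual / V_disp) * 100
Ratio = 1.171 / 2.182 = 0.5367
eta_v = 0.5367 * 100 = 53.67%


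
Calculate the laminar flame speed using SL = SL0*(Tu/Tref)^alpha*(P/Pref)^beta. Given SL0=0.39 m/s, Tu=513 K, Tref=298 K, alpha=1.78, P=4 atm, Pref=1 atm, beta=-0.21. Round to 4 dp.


SL = SL0 * (Tu/Tref)^alpha * (P/Pref)^beta
T ratio = 513/298 = 1.72147651
(T ratio)^alpha = 1.72147651^1.78 = 2.629686
(P/Pref)^beta = 4^(-0.21) = 0.747425
SL = 0.39 * 2.629686 * 0.747425 = 0.7665 m/s


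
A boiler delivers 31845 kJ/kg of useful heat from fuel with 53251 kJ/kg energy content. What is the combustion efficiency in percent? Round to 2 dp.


Efficiency = (Q_useful / Q_fuel) * 100
Efficiency = (31845 / 53251) * 100
Efficiency = 0.5980 * 100 = 59.80%


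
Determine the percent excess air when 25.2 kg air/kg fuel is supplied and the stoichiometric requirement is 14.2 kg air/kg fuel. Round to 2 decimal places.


Excess air = actual - stoichiometric = 25.2 - 14.2 = 11.00 kg/kg fuel
Excess air % = (excess / stoich) * 100 = (11.00 / 14.2) * 100 = 77.46%


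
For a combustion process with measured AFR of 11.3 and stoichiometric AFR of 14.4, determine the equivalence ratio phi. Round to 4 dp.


phi = AFR_stoich / AFR_actual
phi = 14.4 / 11.3 = 1.2743


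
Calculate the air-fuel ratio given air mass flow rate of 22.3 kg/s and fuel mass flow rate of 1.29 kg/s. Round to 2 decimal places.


AFR = m_air / m_fuel
AFR = 22.3 / 1.29 = 17.29


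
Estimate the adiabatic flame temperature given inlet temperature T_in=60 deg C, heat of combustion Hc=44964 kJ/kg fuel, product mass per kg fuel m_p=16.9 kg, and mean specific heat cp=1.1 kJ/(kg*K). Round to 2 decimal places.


T_ad = T_in + Hc / (m_p * cp)
Denominator = 16.9 * 1.1 = 18.5900
Temperature rise = 44964 / 18.5900 = 2418.72 K
T_ad = 60 + 2418.72 = 2478.72 deg C


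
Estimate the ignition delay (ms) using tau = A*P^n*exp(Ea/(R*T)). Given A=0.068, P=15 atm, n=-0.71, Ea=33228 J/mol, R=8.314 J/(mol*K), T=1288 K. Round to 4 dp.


tau = A * P^n * exp(Ea/(R*T))
P^n = 15^(-0.71) = 0.14620937
Ea/(R*T) = 33228/(8.314*1288) = 3.102975
exp(Ea/(R*T)) = 22.264095
tau = 0.068 * 0.14620937 * 22.264095 = 0.2214 ms


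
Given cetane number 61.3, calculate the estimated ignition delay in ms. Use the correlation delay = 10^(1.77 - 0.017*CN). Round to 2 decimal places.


delay = 10^(1.77 - 0.017*CN)
Exponent = 1.77 - 0.017*61.3 = 0.7279
delay = 10^0.7279 = 5.34 ms


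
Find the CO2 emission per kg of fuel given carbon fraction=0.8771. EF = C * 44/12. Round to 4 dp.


EF = C_frac * (M_CO2 / M_C)
EF = 0.8771 * (44/12)
EF = 0.8771 * 3.666667 = 3.2160 kg_CO2/kg_fuel


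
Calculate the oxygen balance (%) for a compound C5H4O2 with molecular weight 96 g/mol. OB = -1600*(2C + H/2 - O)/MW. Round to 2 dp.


OB = -1600 * (2C + H/2 - O) / MW
Inner = 2*5 + 4/2 - 2 = 10.00
OB = -1600 * 10.00 / 96 = -166.67%


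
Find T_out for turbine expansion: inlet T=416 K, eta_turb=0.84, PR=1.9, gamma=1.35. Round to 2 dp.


T_out = T_in * (1 - eta * (1 - PR^(-(gamma-1)/gamma)))
Exponent = -(1.35-1)/1.35 = -0.25925926
PR^exp = 1.9^(-0.25925926) = 0.84670193
Factor = 1 - 0.84*(1 - 0.84670193) = 0.87122962
T_out = 416 * 0.87122962 = 362.43 K


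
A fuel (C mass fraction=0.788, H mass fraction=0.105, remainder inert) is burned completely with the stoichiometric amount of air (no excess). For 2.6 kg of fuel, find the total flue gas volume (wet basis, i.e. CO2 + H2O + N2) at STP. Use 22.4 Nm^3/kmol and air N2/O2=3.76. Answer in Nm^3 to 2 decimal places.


Per kg fuel: CO2 = (C/12 kmol)*22.4 = (0.788/12)*22.4 = 1.47093 Nm^3
Per kg fuel: H2O = (H/2 kmol)*22.4 = (0.105/2)*22.4 = 1.17600 Nm^3
O2 needed per kg fuel = C/12 + H/4 = 0.788/12 + 0.105/4 = 0.09191667 kmol
Per kg fuel: N2 = O2*3.76*22.4 = 0.09191667*3.76*22.4 = 7.74159 Nm^3
Total per kg = 1.47093 + 1.17600 + 7.74159 = 10.38852 Nm^3
Total = 10.38852 * 2.6 = 27.01 Nm^3


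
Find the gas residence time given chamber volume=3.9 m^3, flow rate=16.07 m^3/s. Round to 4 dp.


tau = V / Q_flow
tau = 3.9 / 16.07 = 0.2427 s


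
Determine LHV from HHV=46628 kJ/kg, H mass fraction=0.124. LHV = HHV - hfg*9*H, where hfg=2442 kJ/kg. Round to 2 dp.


LHV = HHV - hfg * 9 * H
Water correction = 2442 * 9 * 0.124 = 2725.272 kJ/kg
LHV = 46628 - 2725.272 = 43902.73 kJ/kg


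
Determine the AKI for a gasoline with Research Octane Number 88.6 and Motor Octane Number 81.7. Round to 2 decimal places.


AKI = (RON + MON) / 2
AKI = (88.6 + 81.7) / 2
AKI = 170.3 / 2 = 85.15


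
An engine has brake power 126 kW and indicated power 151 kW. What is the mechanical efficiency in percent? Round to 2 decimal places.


eta_mech = (BP / IP) * 100
Ratio = 126 / 151 = 0.8344
eta_mech = 0.8344 * 100 = 83.44%


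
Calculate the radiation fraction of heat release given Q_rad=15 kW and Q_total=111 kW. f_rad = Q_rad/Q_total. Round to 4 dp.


f_rad = Q_rad / Q_total
f_rad = 15 / 111 = 0.1351


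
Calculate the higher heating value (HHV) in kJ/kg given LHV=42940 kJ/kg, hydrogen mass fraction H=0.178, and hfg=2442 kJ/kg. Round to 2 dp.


HHV = LHV + hfg * 9 * H
Water addition = 2442 * 9 * 0.178 = 3912.084 kJ/kg
HHV = 42940 + 3912.084 = 46852.08 kJ/kg


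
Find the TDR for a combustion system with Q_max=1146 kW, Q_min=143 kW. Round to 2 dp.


TDR = Q_max / Q_min
TDR = 1146 / 143 = 8.01


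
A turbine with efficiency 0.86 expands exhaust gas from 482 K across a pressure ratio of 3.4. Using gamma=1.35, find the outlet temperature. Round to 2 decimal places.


T_out = T_in * (1 - eta * (1 - PR^(-(gamma-1)/gamma)))
Exponent = -(1.35-1)/1.35 = -0.25925926
PR^exp = 3.4^(-0.25925926) = 0.72813041
Factor = 1 - 0.86*(1 - 0.72813041) = 0.76619215
T_out = 482 * 0.76619215 = 369.30 K


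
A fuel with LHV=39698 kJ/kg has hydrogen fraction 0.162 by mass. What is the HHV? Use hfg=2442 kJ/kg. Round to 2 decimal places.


HHV = LHV + hfg * 9 * H
Water addition = 2442 * 9 * 0.162 = 3560.436 kJ/kg
HHV = 39698 + 3560.436 = 43258.44 kJ/kg


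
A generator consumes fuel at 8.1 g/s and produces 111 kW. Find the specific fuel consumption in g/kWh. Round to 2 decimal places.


SFC = (mf / BP) * 3600
Rate = 8.1 / 111 = 0.072973 g/(s*kW)
SFC = 0.072973 * 3600 = 262.70 g/kWh


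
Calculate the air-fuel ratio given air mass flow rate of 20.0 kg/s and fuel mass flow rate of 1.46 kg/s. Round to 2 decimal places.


AFR = m_air / m_fuel
AFR = 20.0 / 1.46 = 13.70


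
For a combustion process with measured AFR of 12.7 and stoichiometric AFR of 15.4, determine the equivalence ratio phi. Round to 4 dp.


phi = AFR_stoich / AFR_actual
phi = 15.4 / 12.7 = 1.2126


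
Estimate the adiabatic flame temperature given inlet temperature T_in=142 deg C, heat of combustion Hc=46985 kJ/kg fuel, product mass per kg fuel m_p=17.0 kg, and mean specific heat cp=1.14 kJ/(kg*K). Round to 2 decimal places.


T_ad = T_in + Hc / (m_p * cp)
Denominator = 17.0 * 1.14 = 19.3800
Temperature rise = 46985 / 19.3800 = 2424.41 K
T_ad = 142 + 2424.41 = 2566.41 deg C


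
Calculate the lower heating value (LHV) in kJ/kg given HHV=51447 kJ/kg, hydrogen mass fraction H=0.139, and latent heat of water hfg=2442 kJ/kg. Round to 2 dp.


LHV = HHV - hfg * 9 * H
Water correction = 2442 * 9 * 0.139 = 3054.942 kJ/kg
LHV = 51447 - 3054.942 = 48392.06 kJ/kg


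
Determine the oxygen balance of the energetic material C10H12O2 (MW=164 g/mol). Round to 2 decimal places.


OB = -1600 * (2C + H/2 - O) / MW
Inner = 2*10 + 12/2 - 2 = 24.00
OB = -1600 * 24.00 / 164 = -234.15%


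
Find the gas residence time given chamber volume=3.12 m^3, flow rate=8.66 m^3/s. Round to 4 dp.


tau = V / Q_flow
tau = 3.12 / 8.66 = 0.3603 s


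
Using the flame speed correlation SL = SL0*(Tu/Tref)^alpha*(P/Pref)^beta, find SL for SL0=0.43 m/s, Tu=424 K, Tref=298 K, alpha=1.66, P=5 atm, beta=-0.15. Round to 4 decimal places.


SL = SL0 * (Tu/Tref)^alpha * (P/Pref)^beta
T ratio = 424/298 = 1.42281879
(T ratio)^alpha = 1.42281879^1.66 = 1.795677
(P/Pref)^beta = 5^(-0.15) = 0.785515
SL = 0.43 * 1.795677 * 0.785515 = 0.6065 m/s


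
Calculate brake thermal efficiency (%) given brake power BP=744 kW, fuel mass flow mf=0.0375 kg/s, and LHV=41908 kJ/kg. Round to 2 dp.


eta_BTE = (BP / (mf * LHV)) * 100
Denominator = 0.0375 * 41908 = 1571.5500 kW
eta_BTE = (744 / 1571.5500) * 100 = 47.34%


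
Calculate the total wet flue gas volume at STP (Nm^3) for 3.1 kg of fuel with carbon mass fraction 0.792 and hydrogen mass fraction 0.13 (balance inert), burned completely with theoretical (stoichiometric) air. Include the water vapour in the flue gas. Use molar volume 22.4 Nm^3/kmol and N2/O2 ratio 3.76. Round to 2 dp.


Per kg fuel: CO2 = (C/12 kmol)*22.4 = (0.792/12)*22.4 = 1.47840 Nm^3
Per kg fuel: H2O = (H/2 kmol)*22.4 = (0.13/2)*22.4 = 1.45600 Nm^3
O2 needed per kg fuel = C/12 + H/4 = 0.792/12 + 0.13/4 = 0.09850000 kmol
Per kg fuel: N2 = O2*3.76*22.4 = 0.09850000*3.76*22.4 = 8.29606 Nm^3
Total per kg = 1.47840 + 1.45600 + 8.29606 = 11.23046 Nm^3
Total = 11.23046 * 3.1 = 34.81 Nm^3


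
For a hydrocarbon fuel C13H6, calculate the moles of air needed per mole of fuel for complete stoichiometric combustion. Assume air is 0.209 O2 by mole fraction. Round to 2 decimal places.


Balanced combustion: C13H6 + 14.5 O2 -> 13 CO2 + 3 H2O
O2 needed = C + H/4 = 13 + 6/4 = 14.50 moles
Air moles = O2 / 0.209 = 14.50 / 0.209 = 69.38 moles air


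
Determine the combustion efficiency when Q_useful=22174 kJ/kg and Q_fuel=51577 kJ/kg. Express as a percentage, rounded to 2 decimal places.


Efficiency = (Q_useful / Q_fuel) * 100
Efficiency = (22174 / 51577) * 100
Efficiency = 0.4299 * 100 = 42.99%


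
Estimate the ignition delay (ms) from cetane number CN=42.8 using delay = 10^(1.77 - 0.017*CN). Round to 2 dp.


delay = 10^(1.77 - 0.017*CN)
Exponent = 1.77 - 0.017*42.8 = 1.0424
delay = 10^1.0424 = 11.03 ms


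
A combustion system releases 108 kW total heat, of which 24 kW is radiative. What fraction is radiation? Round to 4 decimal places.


f_rad = Q_rad / Q_total
f_rad = 24 / 108 = 0.2222


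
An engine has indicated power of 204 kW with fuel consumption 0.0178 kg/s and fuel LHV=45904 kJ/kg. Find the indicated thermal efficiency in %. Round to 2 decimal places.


eta_ith = (IP / (mf * LHV)) * 100
Denominator = 0.0178 * 45904 = 817.0912 kW
eta_ith = (204 / 817.0912) * 100 = 24.97%


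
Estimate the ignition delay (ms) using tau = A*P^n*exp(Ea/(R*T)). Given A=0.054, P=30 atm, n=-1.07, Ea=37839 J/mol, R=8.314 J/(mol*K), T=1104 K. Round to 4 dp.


tau = A * P^n * exp(Ea/(R*T))
P^n = 30^(-1.07) = 0.02627122
Ea/(R*T) = 37839/(8.314*1104) = 4.122499
exp(Ea/(R*T)) = 61.713270
tau = 0.054 * 0.02627122 * 61.713270 = 0.0875 ms


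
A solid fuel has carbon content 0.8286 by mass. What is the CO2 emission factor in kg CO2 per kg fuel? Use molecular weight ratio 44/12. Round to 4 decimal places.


EF = C_frac * (M_CO2 / M_C)
EF = 0.8286 * (44/12)
EF = 0.8286 * 3.666667 = 3.0382 kg_CO2/kg_fuel


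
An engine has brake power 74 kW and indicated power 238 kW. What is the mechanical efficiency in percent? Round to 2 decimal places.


eta_mech = (BP / IP) * 100
Ratio = 74 / 238 = 0.3109
eta_mech = 0.3109 * 100 = 31.09%


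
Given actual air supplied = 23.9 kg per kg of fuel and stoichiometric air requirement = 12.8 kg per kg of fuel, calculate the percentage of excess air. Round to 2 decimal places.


Excess air = actual - stoichiometric = 23.9 - 12.8 = 11.10 kg/kg fuel
Excess air % = (excess / stoich) * 100 = (11.10 / 12.8) * 100 = 86.72%


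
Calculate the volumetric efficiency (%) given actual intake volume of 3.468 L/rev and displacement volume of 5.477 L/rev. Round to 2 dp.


eta_v = (V_actual / V_disp) * 100
Ratio = 3.468 / 5.477 = 0.6332
eta_v = 0.6332 * 100 = 63.32%


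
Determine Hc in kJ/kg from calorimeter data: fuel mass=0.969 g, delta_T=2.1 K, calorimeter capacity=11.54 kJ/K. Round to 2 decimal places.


Hc = C_cal * delta_T / m_fuel
Q_released = 11.54 * 2.1 = 24.2340 kJ
m_fuel = 0.969 g = 0.969/1000 kg = 0.000969 kg
Hc = 24.2340 / 0.000969 = 25009.29 kJ/kg


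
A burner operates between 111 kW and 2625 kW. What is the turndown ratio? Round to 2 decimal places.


TDR = Q_max / Q_min
TDR = 2625 / 111 = 23.65


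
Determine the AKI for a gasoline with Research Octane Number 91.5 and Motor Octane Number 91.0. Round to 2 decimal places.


AKI = (RON + MON) / 2
AKI = (91.5 + 91.0) / 2
AKI = 182.5 / 2 = 91.25


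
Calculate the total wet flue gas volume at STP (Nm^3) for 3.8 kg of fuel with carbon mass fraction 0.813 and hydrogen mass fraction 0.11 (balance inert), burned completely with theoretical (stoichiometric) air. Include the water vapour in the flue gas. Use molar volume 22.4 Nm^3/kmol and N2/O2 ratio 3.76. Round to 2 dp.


Per kg fuel: CO2 = (C/12 kmol)*22.4 = (0.813/12)*22.4 = 1.51760 Nm^3
Per kg fuel: H2O = (H/2 kmol)*22.4 = (0.11/2)*22.4 = 1.23200 Nm^3
O2 needed per kg fuel = C/12 + H/4 = 0.813/12 + 0.11/4 = 0.09525000 kmol
Per kg fuel: N2 = O2*3.76*22.4 = 0.09525000*3.76*22.4 = 8.02234 Nm^3
Total per kg = 1.51760 + 1.23200 + 8.02234 = 10.77194 Nm^3
Total = 10.77194 * 3.8 = 40.93 Nm^3


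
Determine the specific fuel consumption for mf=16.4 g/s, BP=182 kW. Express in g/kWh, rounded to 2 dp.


SFC = (mf / BP) * 3600
Rate = 16.4 / 182 = 0.090110 g/(s*kW)
SFC = 0.090110 * 3600 = 324.40 g/kWh


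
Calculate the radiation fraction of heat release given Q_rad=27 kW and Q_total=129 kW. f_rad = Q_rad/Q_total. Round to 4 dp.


f_rad = Q_rad / Q_total
f_rad = 27 / 129 = 0.2093


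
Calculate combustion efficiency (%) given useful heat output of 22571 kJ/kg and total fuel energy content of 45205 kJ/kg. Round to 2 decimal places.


Efficiency = (Q_useful / Q_fuel) * 100
Efficiency = (22571 / 45205) * 100
Efficiency = 0.4993 * 100 = 49.93%


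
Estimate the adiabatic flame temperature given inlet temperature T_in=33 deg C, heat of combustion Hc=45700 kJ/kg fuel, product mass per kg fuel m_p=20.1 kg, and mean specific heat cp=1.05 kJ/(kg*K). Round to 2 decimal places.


T_ad = T_in + Hc / (m_p * cp)
Denominator = 20.1 * 1.05 = 21.1050
Temperature rise = 45700 / 21.1050 = 2165.36 K
T_ad = 33 + 2165.36 = 2198.36 deg C


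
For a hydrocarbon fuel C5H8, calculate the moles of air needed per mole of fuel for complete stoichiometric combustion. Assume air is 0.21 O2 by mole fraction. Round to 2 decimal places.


Balanced combustion: C5H8 + 7 O2 -> 5 CO2 + 4 H2O
O2 needed = C + H/4 = 5 + 8/4 = 7.00 moles
Air moles = O2 / 0.21 = 7.00 / 0.21 = 33.33 moles air


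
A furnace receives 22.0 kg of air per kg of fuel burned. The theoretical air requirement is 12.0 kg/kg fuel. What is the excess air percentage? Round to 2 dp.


Excess air = actual - stoichiometric = 22.0 - 12.0 = 10.00 kg/kg fuel
Excess air % = (excess / stoich) * 100 = (10.00 / 12.0) * 100 = 83.33%


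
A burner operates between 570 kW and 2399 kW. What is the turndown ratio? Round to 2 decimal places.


TDR = Q_max / Q_min
TDR = 2399 / 570 = 4.21


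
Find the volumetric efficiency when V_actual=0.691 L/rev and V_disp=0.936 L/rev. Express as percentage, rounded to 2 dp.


eta_v = (V_actual / V_disp) * 100
Ratio = 0.691 / 0.936 = 0.7382
eta_v = 0.7382 * 100 = 73.82%


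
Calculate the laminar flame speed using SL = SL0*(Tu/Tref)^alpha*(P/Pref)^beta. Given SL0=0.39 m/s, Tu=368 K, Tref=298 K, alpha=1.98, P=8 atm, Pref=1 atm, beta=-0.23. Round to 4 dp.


SL = SL0 * (Tu/Tref)^alpha * (P/Pref)^beta
T ratio = 368/298 = 1.23489933
(T ratio)^alpha = 1.23489933^1.98 = 1.518555
(P/Pref)^beta = 8^(-0.23) = 0.619854
SL = 0.39 * 1.518555 * 0.619854 = 0.3671 m/s


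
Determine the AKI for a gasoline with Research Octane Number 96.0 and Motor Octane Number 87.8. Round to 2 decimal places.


AKI = (RON + MON) / 2
AKI = (96.0 + 87.8) / 2
AKI = 183.8 / 2 = 91.90


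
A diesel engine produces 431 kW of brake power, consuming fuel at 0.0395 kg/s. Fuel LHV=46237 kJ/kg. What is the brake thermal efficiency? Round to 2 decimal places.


eta_BTE = (BP / (mf * LHV)) * 100
Denominator = 0.0395 * 46237 = 1826.3615 kW
eta_BTE = (431 / 1826.3615) * 100 = 23.60%


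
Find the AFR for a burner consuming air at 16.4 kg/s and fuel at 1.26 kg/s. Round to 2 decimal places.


AFR = m_air / m_fuel
AFR = 16.4 / 1.26 = 13.02


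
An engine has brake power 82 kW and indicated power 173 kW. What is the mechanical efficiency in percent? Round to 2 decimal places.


eta_mech = (BP / IP) * 100
Ratio = 82 / 173 = 0.4740
eta_mech = 0.4740 * 100 = 47.40%


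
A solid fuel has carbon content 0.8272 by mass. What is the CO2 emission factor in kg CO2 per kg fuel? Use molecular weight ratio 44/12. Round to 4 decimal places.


EF = C_frac * (M_CO2 / M_C)
EF = 0.8272 * (44/12)
EF = 0.8272 * 3.666667 = 3.0331 kg_CO2/kg_fuel


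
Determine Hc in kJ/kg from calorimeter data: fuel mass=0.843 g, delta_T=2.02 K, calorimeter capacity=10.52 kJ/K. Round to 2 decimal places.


Hc = C_cal * delta_T / m_fuel
Q_released = 10.52 * 2.02 = 21.2504 kJ
m_fuel = 0.843 g = 0.843/1000 kg = 0.000843 kg
Hc = 21.2504 / 0.000843 = 25208.07 kJ/kg


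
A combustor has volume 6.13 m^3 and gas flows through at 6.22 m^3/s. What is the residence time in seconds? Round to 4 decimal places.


tau = V / Q_flow
tau = 6.13 / 6.22 = 0.9855 s


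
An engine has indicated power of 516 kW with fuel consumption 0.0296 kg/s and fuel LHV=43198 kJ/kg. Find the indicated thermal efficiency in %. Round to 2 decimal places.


eta_ith = (IP / (mf * LHV)) * 100
Denominator = 0.0296 * 43198 = 1278.6608 kW
eta_ith = (516 / 1278.6608) * 100 = 40.35%


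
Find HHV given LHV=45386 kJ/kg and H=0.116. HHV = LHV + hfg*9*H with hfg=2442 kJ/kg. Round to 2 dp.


HHV = LHV + hfg * 9 * H
Water addition = 2442 * 9 * 0.116 = 2549.448 kJ/kg
HHV = 45386 + 2549.448 = 47935.45 kJ/kg


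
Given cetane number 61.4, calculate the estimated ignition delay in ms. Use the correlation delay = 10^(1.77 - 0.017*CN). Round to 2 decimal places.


delay = 10^(1.77 - 0.017*CN)
Exponent = 1.77 - 0.017*61.4 = 0.7262
delay = 10^0.7262 = 5.32 ms


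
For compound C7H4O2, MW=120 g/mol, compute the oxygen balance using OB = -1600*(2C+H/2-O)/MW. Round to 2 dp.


OB = -1600 * (2C + H/2 - O) / MW
Inner = 2*7 + 4/2 - 2 = 14.00
OB = -1600 * 14.00 / 120 = -186.67%


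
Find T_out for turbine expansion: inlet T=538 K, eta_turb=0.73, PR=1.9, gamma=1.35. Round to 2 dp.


T_out = T_in * (1 - eta * (1 - PR^(-(gamma-1)/gamma)))
Exponent = -(1.35-1)/1.35 = -0.25925926
PR^exp = 1.9^(-0.25925926) = 0.84670193
Factor = 1 - 0.73*(1 - 0.84670193) = 0.88809241
T_out = 538 * 0.88809241 = 477.79 K


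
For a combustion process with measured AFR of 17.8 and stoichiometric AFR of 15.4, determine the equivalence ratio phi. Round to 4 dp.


phi = AFR_stoich / AFR_actual
phi = 15.4 / 17.8 = 0.8652


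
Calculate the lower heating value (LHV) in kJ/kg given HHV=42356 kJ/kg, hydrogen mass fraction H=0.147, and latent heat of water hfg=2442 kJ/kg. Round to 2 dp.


LHV = HHV - hfg * 9 * H
Water correction = 2442 * 9 * 0.147 = 3230.766 kJ/kg
LHV = 42356 - 3230.766 = 39125.23 kJ/kg


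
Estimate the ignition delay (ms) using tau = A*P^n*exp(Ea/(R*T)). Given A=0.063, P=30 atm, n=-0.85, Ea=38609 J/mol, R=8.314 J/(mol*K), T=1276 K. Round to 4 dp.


tau = A * P^n * exp(Ea/(R*T))
P^n = 30^(-0.85) = 0.05551968
Ea/(R*T) = 38609/(8.314*1276) = 3.639384
exp(Ea/(R*T)) = 38.068372
tau = 0.063 * 0.05551968 * 38.068372 = 0.1332 ms


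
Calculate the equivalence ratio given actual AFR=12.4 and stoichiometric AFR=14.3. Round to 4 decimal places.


phi = AFR_stoich / AFR_actual
phi = 14.3 / 12.4 = 1.1532


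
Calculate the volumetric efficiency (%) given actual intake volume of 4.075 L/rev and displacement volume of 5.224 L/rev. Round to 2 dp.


eta_v = (V_actual / V_disp) * 100
Ratio = 4.075 / 5.224 = 0.7801
eta_v = 0.7801 * 100 = 78.01%


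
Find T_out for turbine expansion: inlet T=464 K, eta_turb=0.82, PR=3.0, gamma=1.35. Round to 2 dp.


T_out = T_in * (1 - eta * (1 - PR^(-(gamma-1)/gamma)))
Exponent = -(1.35-1)/1.35 = -0.25925926
PR^exp = 3.0^(-0.25925926) = 0.75214556
Factor = 1 - 0.82*(1 - 0.75214556) = 0.79675936
T_out = 464 * 0.79675936 = 369.70 K


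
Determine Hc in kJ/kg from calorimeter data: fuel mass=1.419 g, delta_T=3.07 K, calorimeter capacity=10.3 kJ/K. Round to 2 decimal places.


Hc = C_cal * delta_T / m_fuel
Q_released = 10.3 * 3.07 = 31.6210 kJ
m_fuel = 1.419 g = 1.419/1000 kg = 0.001419 kg
Hc = 31.6210 / 0.001419 = 22284.00 kJ/kg


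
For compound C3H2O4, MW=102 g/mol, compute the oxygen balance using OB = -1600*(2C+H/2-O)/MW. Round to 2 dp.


OB = -1600 * (2C + H/2 - O) / MW
Inner = 2*3 + 2/2 - 4 = 3.00
OB = -1600 * 3.00 / 102 = -47.06%


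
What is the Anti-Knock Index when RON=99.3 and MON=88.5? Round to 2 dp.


AKI = (RON + MON) / 2
AKI = (99.3 + 88.5) / 2
AKI = 187.8 / 2 = 93.90


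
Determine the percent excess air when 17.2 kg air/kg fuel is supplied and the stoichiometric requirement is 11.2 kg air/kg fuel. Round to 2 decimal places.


Excess air = actual - stoichiometric = 17.2 - 11.2 = 6.00 kg/kg fuel
Excess air % = (excess / stoich) * 100 = (6.00 / 11.2) * 100 = 53.57%


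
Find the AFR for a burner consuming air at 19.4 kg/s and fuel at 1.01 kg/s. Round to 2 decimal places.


AFR = m_air / m_fuel
AFR = 19.4 / 1.01 = 19.21


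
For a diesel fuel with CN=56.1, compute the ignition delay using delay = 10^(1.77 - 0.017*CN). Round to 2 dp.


delay = 10^(1.77 - 0.017*CN)
Exponent = 1.77 - 0.017*56.1 = 0.8163
delay = 10^0.8163 = 6.55 ms


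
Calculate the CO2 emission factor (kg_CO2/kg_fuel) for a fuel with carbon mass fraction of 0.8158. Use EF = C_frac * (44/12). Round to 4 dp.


EF = C_frac * (M_CO2 / M_C)
EF = 0.8158 * (44/12)
EF = 0.8158 * 3.666667 = 2.9913 kg_CO2/kg_fuel


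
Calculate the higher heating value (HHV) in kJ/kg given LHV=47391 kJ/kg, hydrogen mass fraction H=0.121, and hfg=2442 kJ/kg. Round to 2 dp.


HHV = LHV + hfg * 9 * H
Water addition = 2442 * 9 * 0.121 = 2659.338 kJ/kg
HHV = 47391 + 2659.338 = 50050.34 kJ/kg


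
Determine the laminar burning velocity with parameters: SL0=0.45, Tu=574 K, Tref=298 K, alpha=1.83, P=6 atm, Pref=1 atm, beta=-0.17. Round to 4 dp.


SL = SL0 * (Tu/Tref)^alpha * (P/Pref)^beta
T ratio = 574/298 = 1.92617450
(T ratio)^alpha = 1.92617450^1.83 = 3.318891
(P/Pref)^beta = 6^(-0.17) = 0.737419
SL = 0.45 * 3.318891 * 0.737419 = 1.1013 m/s


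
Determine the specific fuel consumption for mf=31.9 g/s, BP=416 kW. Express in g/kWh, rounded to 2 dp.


SFC = (mf / BP) * 3600
Rate = 31.9 / 416 = 0.076683 g/(s*kW)
SFC = 0.076683 * 3600 = 276.06 g/kWh


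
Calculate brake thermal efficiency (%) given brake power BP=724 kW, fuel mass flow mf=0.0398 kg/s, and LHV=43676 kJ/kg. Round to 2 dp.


eta_BTE = (BP / (mf * LHV)) * 100
Denominator = 0.0398 * 43676 = 1738.3048 kW
eta_BTE = (724 / 1738.3048) * 100 = 41.65%


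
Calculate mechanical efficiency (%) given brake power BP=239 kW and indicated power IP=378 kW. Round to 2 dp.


eta_mech = (BP / IP) * 100
Ratio = 239 / 378 = 0.6323
eta_mech = 0.6323 * 100 = 63.23%


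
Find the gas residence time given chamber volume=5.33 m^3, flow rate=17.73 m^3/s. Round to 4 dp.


tau = V / Q_flow
tau = 5.33 / 17.73 = 0.3006 s


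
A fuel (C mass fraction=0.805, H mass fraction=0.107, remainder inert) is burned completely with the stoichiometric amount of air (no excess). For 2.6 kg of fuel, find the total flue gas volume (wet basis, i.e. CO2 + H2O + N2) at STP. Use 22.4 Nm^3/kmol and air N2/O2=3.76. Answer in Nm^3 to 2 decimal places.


Per kg fuel: CO2 = (C/12 kmol)*22.4 = (0.805/12)*22.4 = 1.50267 Nm^3
Per kg fuel: H2O = (H/2 kmol)*22.4 = (0.107/2)*22.4 = 1.19840 Nm^3
O2 needed per kg fuel = C/12 + H/4 = 0.805/12 + 0.107/4 = 0.09383333 kmol
Per kg fuel: N2 = O2*3.76*22.4 = 0.09383333*3.76*22.4 = 7.90302 Nm^3
Total per kg = 1.50267 + 1.19840 + 7.90302 = 10.60409 Nm^3
Total = 10.60409 * 2.6 = 27.57 Nm^3


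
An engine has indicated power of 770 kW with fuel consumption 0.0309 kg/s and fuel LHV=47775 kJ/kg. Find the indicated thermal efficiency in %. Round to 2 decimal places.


eta_ith = (IP / (mf * LHV)) * 100
Denominator = 0.0309 * 47775 = 1476.2475 kW
eta_ith = (770 / 1476.2475) * 100 = 52.16%


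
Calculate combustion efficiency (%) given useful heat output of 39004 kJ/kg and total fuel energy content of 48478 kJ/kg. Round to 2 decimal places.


Efficiency = (Q_useful / Q_fuel) * 100
Efficiency = (39004 / 48478) * 100
Efficiency = 0.8046 * 100 = 80.46%


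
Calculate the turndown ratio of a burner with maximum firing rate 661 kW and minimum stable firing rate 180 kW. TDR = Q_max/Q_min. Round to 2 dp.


TDR = Q_max / Q_min
TDR = 661 / 180 = 3.67


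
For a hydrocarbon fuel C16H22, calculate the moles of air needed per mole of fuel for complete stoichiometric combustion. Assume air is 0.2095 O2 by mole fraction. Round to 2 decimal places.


Balanced combustion: C16H22 + 21.5 O2 -> 16 CO2 + 11 H2O
O2 needed = C + H/4 = 16 + 22/4 = 21.50 moles
Air moles = O2 / 0.2095 = 21.50 / 0.2095 = 102.63 moles air


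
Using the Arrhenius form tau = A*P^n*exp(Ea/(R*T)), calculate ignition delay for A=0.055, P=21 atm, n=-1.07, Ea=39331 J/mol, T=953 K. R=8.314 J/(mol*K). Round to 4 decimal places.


tau = A * P^n * exp(Ea/(R*T))
P^n = 21^(-1.07) = 0.03847914
Ea/(R*T) = 39331/(8.314*953) = 4.964003
exp(Ea/(R*T)) = 143.165796
tau = 0.055 * 0.03847914 * 143.165796 = 0.3030 ms


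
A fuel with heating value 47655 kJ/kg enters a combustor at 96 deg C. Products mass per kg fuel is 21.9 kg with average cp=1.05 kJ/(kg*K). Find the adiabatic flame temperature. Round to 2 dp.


T_ad = T_in + Hc / (m_p * cp)
Denominator = 21.9 * 1.05 = 22.9950
Temperature rise = 47655 / 22.9950 = 2072.41 K
T_ad = 96 + 2072.41 = 2168.41 deg C


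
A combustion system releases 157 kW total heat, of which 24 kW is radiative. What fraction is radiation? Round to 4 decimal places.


f_rad = Q_rad / Q_total
f_rad = 24 / 157 = 0.1529


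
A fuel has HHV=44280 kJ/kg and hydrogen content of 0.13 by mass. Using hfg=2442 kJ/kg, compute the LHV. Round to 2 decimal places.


LHV = HHV - hfg * 9 * H
Water correction = 2442 * 9 * 0.13 = 2857.140 kJ/kg
LHV = 44280 - 2857.140 = 41422.86 kJ/kg


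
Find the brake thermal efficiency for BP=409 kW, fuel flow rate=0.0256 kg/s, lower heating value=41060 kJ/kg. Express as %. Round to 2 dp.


eta_BTE = (BP / (mf * LHV)) * 100
Denominator = 0.0256 * 41060 = 1051.1360 kW
eta_BTE = (409 / 1051.1360) * 100 = 38.91%


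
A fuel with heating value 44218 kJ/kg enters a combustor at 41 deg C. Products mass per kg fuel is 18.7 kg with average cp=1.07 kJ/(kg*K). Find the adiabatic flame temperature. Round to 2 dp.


T_ad = T_in + Hc / (m_p * cp)
Denominator = 18.7 * 1.07 = 20.0090
Temperature rise = 44218 / 20.0090 = 2209.91 K
T_ad = 41 + 2209.91 = 2250.91 deg C


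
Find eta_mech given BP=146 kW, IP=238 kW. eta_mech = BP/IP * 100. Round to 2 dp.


eta_mech = (BP / IP) * 100
Ratio = 146 / 238 = 0.6134
eta_mech = 0.6134 * 100 = 61.34%


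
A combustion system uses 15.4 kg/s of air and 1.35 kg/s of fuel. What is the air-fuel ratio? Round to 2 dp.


AFR = m_air / m_fuel
AFR = 15.4 / 1.35 = 11.41


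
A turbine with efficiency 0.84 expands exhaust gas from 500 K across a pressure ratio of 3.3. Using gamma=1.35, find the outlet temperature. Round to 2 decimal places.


T_out = T_in * (1 - eta * (1 - PR^(-(gamma-1)/gamma)))
Exponent = -(1.35-1)/1.35 = -0.25925926
PR^exp = 3.3^(-0.25925926) = 0.73378775
Factor = 1 - 0.84*(1 - 0.73378775) = 0.77638171
T_out = 500 * 0.77638171 = 388.19 K


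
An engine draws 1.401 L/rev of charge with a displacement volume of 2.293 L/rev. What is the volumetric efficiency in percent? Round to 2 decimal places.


eta_v = (V_actual / V_disp) * 100
Ratio = 1.401 / 2.293 = 0.6110
eta_v = 0.6110 * 100 = 61.10%
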